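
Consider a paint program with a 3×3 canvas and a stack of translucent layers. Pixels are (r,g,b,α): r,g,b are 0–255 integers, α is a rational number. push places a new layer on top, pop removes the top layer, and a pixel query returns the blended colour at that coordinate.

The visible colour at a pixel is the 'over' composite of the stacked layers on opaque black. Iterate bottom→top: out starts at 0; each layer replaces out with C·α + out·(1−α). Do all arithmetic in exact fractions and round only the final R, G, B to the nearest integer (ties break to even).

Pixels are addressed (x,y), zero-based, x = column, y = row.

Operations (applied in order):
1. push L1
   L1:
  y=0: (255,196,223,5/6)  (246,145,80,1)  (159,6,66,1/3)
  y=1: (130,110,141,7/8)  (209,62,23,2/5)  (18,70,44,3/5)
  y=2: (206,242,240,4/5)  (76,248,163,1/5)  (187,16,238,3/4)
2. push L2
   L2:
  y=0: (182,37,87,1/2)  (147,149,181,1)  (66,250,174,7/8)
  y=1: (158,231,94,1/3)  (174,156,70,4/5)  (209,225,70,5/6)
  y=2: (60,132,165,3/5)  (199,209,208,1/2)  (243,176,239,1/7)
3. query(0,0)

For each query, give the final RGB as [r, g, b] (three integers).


query (0,0) [L1,L2] — begin 0,0,0
+L1 (α=5/6) → [425/2, 490/3, 1115/6]
+L2 (α=1/2) → [789/4, 601/6, 1637/12]
→ [197, 100, 136]


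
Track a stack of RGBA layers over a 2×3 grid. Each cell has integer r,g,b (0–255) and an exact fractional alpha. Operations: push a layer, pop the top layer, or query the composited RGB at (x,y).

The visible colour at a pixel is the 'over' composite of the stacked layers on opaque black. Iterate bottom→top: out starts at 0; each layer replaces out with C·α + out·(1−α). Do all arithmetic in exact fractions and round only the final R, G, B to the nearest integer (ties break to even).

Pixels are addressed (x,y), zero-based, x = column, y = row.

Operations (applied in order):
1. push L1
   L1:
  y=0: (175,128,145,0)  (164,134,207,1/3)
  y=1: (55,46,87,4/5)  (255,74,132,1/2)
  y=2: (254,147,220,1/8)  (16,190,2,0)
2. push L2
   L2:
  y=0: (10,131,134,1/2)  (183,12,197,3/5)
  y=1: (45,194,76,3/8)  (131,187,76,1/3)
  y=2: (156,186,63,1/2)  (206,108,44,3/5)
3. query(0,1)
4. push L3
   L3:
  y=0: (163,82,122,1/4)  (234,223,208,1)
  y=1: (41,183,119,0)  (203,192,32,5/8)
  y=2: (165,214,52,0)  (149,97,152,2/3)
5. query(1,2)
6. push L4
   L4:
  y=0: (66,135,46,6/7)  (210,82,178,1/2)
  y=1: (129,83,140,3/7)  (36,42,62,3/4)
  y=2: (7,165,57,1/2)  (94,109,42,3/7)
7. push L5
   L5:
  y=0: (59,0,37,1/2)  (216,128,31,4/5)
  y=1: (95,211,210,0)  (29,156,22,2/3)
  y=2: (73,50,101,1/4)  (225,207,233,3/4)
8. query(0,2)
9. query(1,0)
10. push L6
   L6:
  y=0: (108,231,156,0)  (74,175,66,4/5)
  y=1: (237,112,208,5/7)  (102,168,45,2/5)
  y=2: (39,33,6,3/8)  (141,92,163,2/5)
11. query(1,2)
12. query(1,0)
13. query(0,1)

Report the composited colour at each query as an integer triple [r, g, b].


at x=0,y=1 over L1,L2:
+L1 (α=4/5) → [44, 184/5, 348/5]
+L2 (α=3/8) → [355/8, 383/4, 72]
→ [44, 96, 72]

at x=1,y=2 over L1,L2,L3:
L1 α=0: [0, 0, 0]
L2 α=3/5: [618/5, 324/5, 132/5]
L3 α=2/3: [2108/15, 1294/15, 1652/15]
rounded: [141, 86, 110]

(0,2) stack=L1,L2,L3,L4,L5; from [0,0,0]:
after L1 α=1/8: [127/4, 147/8, 55/2]
after L2 α=1/2: [751/8, 1635/16, 181/4]
after L3 α=0: [751/8, 1635/16, 181/4]
after L4 α=1/2: [807/16, 4275/32, 409/8]
after L5 α=1/4: [3589/64, 14425/128, 2035/32]
rounded: [56, 113, 64]

query (1,0) [L1,L2,L3,L4,L5] — begin 0,0,0
L1 α=1/3: [164/3, 134/3, 69]
L2 α=3/5: [395/3, 376/15, 729/5]
L3 α=1: [234, 223, 208]
L4 α=1/2: [222, 305/2, 193]
L5 α=4/5: [1086/5, 1329/10, 317/5]
= [217, 133, 63]

(1,2) stack=L1,L2,L3,L4,L5,L6; from [0,0,0]:
L1 α=0: [0, 0, 0]
L2 α=3/5: [618/5, 324/5, 132/5]
L3 α=2/3: [2108/15, 1294/15, 1652/15]
L4 α=3/7: [12662/105, 10081/105, 1214/15]
L5 α=3/4: [83537/420, 37643/210, 11699/60]
L6 α=2/5: [123017/700, 50523/350, 18219/100]
= [176, 144, 182]

(1,0) stack=L1,L2,L3,L4,L5,L6; from [0,0,0]:
after L1 α=1/3: [164/3, 134/3, 69]
after L2 α=3/5: [395/3, 376/15, 729/5]
after L3 α=1: [234, 223, 208]
after L4 α=1/2: [222, 305/2, 193]
after L5 α=4/5: [1086/5, 1329/10, 317/5]
after L6 α=4/5: [2566/25, 8329/50, 1637/25]
rounded: [103, 167, 65]

(0,1) stack=L1,L2,L3,L4,L5,L6; from [0,0,0]:
+L1 (α=4/5) → [44, 184/5, 348/5]
+L2 (α=3/8) → [355/8, 383/4, 72]
+L3 (α=0) → [355/8, 383/4, 72]
+L4 (α=3/7) → [1129/14, 632/7, 708/7]
+L5 (α=0) → [1129/14, 632/7, 708/7]
+L6 (α=5/7) → [9424/49, 5184/49, 8696/49]
= [192, 106, 177]


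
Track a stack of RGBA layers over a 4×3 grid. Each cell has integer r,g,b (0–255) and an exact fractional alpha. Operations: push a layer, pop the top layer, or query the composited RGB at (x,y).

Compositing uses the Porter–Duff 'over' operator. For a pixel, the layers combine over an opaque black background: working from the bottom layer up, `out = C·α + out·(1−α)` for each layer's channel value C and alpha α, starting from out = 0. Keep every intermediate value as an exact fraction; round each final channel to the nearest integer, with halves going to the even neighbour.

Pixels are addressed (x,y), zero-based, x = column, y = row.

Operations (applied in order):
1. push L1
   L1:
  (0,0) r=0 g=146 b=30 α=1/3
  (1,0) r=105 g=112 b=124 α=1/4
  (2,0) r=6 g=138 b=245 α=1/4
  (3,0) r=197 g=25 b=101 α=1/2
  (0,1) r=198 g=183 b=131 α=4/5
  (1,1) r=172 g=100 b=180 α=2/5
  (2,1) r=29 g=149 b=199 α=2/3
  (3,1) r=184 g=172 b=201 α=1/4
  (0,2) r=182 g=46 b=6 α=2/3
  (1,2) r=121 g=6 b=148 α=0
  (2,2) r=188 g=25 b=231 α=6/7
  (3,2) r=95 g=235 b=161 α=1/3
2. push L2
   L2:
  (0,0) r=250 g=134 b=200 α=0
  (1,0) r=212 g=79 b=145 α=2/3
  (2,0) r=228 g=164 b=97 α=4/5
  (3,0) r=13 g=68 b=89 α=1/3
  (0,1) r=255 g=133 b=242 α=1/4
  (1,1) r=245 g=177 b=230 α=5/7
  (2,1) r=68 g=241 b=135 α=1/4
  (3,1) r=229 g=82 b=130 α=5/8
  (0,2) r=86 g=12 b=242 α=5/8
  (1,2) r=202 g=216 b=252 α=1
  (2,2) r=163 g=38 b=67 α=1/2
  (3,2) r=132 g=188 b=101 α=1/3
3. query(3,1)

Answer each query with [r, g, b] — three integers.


query (3,1) [L1,L2] — begin 0,0,0
+L1 (α=1/4) → [46, 43, 201/4]
+L2 (α=5/8) → [1283/8, 539/8, 3203/32]
= [160, 67, 100]


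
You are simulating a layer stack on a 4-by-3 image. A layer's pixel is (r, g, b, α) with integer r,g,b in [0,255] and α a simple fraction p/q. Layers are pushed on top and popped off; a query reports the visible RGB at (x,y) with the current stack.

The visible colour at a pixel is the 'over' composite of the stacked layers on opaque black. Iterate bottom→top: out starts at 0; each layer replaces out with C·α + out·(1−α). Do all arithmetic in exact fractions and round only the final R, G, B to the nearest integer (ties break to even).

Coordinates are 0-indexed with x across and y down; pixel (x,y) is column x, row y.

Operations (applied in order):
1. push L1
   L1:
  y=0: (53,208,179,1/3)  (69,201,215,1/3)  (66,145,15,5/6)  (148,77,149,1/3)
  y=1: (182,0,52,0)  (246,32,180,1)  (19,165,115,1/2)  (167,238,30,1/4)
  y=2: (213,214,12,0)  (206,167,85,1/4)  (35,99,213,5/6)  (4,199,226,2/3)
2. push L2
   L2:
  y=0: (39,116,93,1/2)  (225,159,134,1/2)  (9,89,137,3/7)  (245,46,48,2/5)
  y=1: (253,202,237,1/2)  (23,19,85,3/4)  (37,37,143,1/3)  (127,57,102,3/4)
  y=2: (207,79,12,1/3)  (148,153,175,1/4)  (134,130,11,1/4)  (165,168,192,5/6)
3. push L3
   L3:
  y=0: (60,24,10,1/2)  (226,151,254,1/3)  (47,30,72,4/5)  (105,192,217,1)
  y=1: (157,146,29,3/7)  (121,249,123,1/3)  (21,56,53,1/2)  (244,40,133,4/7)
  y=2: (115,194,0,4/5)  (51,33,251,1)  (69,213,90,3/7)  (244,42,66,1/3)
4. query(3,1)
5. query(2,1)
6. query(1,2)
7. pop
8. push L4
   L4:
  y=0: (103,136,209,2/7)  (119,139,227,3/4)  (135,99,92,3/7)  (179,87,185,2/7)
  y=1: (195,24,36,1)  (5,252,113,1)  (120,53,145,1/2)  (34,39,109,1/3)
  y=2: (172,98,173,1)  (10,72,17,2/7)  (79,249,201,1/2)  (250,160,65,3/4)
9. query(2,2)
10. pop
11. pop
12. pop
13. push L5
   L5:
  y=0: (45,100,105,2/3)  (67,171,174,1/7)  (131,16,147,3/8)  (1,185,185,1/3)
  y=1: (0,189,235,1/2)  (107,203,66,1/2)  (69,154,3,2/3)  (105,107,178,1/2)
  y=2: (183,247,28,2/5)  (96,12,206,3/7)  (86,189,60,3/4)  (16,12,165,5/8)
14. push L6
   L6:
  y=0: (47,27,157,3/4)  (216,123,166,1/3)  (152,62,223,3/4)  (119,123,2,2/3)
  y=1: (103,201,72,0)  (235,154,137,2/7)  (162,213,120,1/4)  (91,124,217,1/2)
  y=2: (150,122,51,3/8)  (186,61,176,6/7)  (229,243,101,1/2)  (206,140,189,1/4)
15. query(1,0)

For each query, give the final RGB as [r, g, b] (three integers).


(3,1) stack=L1,L2,L3; from [0,0,0]:
after L1 α=1/4: [167/4, 119/2, 15/2]
after L2 α=3/4: [1691/16, 461/8, 627/8]
after L3 α=4/7: [20689/112, 2663/56, 6137/56]
→ [185, 48, 110]

at x=2,y=1 over L1,L2,L3:
after L1 α=1/2: [19/2, 165/2, 115/2]
after L2 α=1/3: [56/3, 202/3, 86]
after L3 α=1/2: [119/6, 185/3, 139/2]
→ [20, 62, 70]

at x=1,y=2 over L1,L2,L3:
after L1 α=1/4: [103/2, 167/4, 85/4]
after L2 α=1/4: [605/8, 1113/16, 955/16]
after L3 α=1: [51, 33, 251]
= [51, 33, 251]

at x=2,y=2 over L1,L2,L4:
after L1 α=5/6: [175/6, 165/2, 355/2]
after L2 α=1/4: [443/8, 755/8, 1087/8]
after L4 α=1/2: [1075/16, 2747/16, 2695/16]
= [67, 172, 168]

at x=1,y=0 over L5,L6:
L5 α=1/7: [67/7, 171/7, 174/7]
L6 α=1/3: [1646/21, 401/7, 1510/21]
→ [78, 57, 72]


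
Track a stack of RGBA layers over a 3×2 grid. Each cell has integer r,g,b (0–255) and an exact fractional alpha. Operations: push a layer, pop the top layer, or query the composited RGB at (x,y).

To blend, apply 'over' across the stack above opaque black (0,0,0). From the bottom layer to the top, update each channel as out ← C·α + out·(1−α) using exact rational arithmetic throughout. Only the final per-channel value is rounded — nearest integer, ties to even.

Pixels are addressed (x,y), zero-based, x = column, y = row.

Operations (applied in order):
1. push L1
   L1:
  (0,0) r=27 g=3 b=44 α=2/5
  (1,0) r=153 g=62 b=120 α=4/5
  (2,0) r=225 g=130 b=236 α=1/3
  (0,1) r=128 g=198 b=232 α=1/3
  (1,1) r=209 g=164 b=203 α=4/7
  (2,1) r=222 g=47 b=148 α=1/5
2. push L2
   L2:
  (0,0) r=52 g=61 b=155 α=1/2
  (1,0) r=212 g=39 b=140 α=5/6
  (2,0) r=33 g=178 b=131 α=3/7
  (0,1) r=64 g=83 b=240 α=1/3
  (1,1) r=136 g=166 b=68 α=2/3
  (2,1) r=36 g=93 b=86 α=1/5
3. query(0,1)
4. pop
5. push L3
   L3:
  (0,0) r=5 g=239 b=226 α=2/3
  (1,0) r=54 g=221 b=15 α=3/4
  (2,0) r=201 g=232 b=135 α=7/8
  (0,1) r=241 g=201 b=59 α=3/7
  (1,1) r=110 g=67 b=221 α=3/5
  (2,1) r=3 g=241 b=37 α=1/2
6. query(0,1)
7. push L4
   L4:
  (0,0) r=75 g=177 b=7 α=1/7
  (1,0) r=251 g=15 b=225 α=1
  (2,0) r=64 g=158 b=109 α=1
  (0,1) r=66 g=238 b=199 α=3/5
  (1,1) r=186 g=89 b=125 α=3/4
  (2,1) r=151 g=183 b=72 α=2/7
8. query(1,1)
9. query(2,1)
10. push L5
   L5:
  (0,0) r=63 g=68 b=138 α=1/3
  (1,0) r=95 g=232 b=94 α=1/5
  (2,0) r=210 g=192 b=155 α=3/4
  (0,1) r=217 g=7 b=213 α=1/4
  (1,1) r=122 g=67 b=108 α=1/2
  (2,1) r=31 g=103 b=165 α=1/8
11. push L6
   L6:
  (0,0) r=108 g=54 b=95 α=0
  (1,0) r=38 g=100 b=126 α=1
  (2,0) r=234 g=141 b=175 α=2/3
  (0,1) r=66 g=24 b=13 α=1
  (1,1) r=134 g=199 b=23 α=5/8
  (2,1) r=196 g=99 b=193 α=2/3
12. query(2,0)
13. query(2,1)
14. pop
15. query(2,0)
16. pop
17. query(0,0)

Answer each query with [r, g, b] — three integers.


(0,1) stack=L1,L2; from [0,0,0]:
after L1 α=1/3: [128/3, 66, 232/3]
after L2 α=1/3: [448/9, 215/3, 1184/9]
= [50, 72, 132]

at x=0,y=1 over L1,L3:
after L1 α=1/3: [128/3, 66, 232/3]
after L3 α=3/7: [383/3, 867/7, 1459/21]
→ [128, 124, 69]

query (1,1) [L1,L3,L4] — begin 0,0,0
L1 α=4/7: [836/7, 656/7, 116]
L3 α=3/5: [3982/35, 2719/35, 179]
L4 α=3/4: [5878/35, 3016/35, 277/2]
→ [168, 86, 138]

query (2,1) [L1,L3,L4] — begin 0,0,0
L1 α=1/5: [222/5, 47/5, 148/5]
L3 α=1/2: [237/10, 626/5, 333/10]
L4 α=2/7: [841/14, 992/7, 621/14]
rounded: [60, 142, 44]

query (2,0) [L1,L3,L4,L5,L6] — begin 0,0,0
after L1 α=1/3: [75, 130/3, 236/3]
after L3 α=7/8: [741/4, 2501/12, 3071/24]
after L4 α=1: [64, 158, 109]
after L5 α=3/4: [347/2, 367/2, 287/2]
after L6 α=2/3: [1283/6, 931/6, 329/2]
→ [214, 155, 164]

query (2,1) [L1,L3,L4,L5,L6] — begin 0,0,0
L1 α=1/5: [222/5, 47/5, 148/5]
L3 α=1/2: [237/10, 626/5, 333/10]
L4 α=2/7: [841/14, 992/7, 621/14]
L5 α=1/8: [903/16, 1095/8, 951/16]
L6 α=2/3: [7175/48, 893/8, 7127/48]
→ [149, 112, 148]

(2,0) stack=L1,L3,L4,L5; from [0,0,0]:
+L1 (α=1/3) → [75, 130/3, 236/3]
+L3 (α=7/8) → [741/4, 2501/12, 3071/24]
+L4 (α=1) → [64, 158, 109]
+L5 (α=3/4) → [347/2, 367/2, 287/2]
= [174, 184, 144]

(0,0) stack=L1,L3,L4; from [0,0,0]:
L1 α=2/5: [54/5, 6/5, 88/5]
L3 α=2/3: [104/15, 2396/15, 2348/15]
L4 α=1/7: [583/35, 811/5, 4731/35]
rounded: [17, 162, 135]


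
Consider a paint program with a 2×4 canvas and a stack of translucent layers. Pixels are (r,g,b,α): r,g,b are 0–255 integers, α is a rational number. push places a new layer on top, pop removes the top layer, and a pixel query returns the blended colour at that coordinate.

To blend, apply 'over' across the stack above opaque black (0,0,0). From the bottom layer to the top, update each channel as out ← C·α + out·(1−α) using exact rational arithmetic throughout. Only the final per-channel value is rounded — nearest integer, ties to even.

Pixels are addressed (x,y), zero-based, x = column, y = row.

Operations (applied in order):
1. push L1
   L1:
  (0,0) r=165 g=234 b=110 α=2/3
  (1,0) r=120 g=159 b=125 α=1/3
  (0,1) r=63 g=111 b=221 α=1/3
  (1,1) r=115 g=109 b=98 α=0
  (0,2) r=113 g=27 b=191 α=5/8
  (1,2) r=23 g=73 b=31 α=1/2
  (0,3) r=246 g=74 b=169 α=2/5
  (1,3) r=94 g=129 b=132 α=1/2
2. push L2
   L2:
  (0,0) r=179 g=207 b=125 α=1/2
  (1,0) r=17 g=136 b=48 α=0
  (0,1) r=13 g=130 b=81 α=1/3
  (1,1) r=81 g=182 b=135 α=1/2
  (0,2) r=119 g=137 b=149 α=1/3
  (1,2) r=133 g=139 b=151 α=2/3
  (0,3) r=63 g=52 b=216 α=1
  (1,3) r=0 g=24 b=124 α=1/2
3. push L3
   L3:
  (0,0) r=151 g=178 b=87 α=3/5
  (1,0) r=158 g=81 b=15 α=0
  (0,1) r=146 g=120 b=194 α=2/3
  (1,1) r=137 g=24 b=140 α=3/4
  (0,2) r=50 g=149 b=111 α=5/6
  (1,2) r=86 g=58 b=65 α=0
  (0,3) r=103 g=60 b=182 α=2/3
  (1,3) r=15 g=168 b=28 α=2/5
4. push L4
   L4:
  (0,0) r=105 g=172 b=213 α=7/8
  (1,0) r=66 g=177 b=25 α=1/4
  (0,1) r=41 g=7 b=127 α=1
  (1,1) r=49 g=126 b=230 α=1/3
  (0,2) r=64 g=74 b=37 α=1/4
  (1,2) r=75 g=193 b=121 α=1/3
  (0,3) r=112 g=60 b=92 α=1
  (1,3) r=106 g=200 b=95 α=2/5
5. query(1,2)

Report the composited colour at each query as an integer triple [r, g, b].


(1,2) stack=L1,L2,L3,L4; from [0,0,0]:
after L1 α=1/2: [23/2, 73/2, 31/2]
after L2 α=2/3: [185/2, 629/6, 635/6]
after L3 α=0: [185/2, 629/6, 635/6]
after L4 α=1/3: [260/3, 1208/9, 998/9]
→ [87, 134, 111]


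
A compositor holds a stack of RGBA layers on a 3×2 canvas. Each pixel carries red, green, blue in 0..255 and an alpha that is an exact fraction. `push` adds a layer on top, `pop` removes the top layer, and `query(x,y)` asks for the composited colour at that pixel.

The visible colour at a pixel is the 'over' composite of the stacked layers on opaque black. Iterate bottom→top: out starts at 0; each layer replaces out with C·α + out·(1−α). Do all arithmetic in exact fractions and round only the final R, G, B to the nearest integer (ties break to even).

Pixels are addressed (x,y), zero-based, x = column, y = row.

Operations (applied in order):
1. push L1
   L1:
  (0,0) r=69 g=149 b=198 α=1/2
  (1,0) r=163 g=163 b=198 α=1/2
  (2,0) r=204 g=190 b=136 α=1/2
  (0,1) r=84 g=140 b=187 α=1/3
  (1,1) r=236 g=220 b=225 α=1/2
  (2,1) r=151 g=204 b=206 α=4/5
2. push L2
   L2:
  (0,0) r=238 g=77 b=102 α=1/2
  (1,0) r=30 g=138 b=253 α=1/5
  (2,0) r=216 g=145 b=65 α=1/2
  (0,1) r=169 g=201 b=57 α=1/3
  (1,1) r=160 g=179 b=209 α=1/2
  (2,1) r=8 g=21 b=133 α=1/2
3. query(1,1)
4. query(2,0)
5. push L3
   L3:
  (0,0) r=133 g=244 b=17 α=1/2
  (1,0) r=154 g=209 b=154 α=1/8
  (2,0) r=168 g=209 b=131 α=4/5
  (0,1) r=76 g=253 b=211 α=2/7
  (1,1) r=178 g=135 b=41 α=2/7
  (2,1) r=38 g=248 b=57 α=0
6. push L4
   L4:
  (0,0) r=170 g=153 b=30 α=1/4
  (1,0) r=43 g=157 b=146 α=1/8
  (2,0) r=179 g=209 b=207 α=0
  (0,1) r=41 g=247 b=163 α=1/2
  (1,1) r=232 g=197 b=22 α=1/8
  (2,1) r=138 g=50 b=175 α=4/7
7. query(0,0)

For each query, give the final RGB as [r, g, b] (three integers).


(1,1) stack=L1,L2; from [0,0,0]:
after L1 α=1/2: [118, 110, 225/2]
after L2 α=1/2: [139, 289/2, 643/4]
→ [139, 144, 161]

(2,0) stack=L1,L2; from [0,0,0]:
L1 α=1/2: [102, 95, 68]
L2 α=1/2: [159, 120, 133/2]
rounded: [159, 120, 66]

query (0,0) [L1,L2,L3,L4] — begin 0,0,0
+L1 (α=1/2) → [69/2, 149/2, 99]
+L2 (α=1/2) → [545/4, 303/4, 201/2]
+L3 (α=1/2) → [1077/8, 1279/8, 235/4]
+L4 (α=1/4) → [4591/32, 5061/32, 825/16]
= [143, 158, 52]


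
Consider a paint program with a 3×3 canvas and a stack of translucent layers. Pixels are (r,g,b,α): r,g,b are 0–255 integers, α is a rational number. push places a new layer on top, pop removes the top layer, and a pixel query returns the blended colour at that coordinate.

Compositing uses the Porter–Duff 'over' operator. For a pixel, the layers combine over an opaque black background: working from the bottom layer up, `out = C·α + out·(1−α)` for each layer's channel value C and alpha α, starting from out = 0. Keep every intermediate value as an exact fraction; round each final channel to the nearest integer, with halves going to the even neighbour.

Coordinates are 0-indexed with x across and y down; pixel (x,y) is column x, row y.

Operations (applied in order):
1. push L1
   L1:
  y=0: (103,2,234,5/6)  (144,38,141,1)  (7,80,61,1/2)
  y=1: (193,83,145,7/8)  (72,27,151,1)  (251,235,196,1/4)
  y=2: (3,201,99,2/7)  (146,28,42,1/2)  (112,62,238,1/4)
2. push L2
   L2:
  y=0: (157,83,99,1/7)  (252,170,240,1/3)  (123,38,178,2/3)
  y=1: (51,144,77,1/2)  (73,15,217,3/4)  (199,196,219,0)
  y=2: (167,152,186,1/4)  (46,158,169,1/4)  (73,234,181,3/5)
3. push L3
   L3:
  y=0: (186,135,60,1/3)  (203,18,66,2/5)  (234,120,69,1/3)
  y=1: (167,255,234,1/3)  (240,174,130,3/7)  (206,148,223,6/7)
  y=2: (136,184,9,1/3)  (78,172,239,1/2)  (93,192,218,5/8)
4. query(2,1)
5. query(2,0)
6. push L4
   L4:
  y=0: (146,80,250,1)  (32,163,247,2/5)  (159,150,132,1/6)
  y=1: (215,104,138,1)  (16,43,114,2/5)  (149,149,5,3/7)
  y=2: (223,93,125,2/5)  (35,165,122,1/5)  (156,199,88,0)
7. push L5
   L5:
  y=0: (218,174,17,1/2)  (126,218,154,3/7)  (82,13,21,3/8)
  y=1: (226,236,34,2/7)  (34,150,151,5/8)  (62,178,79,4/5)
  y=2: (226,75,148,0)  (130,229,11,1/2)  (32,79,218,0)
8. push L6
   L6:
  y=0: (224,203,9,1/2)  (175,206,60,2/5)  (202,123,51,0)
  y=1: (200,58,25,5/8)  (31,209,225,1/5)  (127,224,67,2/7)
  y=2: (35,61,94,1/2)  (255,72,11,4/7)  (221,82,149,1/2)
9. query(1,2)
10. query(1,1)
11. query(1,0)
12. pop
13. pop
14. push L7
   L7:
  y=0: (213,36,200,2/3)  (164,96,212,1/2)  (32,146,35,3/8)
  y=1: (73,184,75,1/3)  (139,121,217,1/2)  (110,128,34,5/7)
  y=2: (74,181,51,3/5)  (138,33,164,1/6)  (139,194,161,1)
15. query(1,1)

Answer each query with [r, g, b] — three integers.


query (2,1) [L1,L2,L3] — begin 0,0,0
L1 α=1/4: [251/4, 235/4, 49]
L2 α=0: [251/4, 235/4, 49]
L3 α=6/7: [5195/28, 541/4, 1387/7]
rounded: [186, 135, 198]

at x=2,y=0 over L1,L2,L3:
after L1 α=1/2: [7/2, 40, 61/2]
after L2 α=2/3: [499/6, 116/3, 773/6]
after L3 α=1/3: [1201/9, 592/9, 980/9]
rounded: [133, 66, 109]

query (1,2) [L1,L2,L3,L4,L5,L6] — begin 0,0,0
after L1 α=1/2: [73, 14, 21]
after L2 α=1/4: [265/4, 50, 58]
after L3 α=1/2: [577/8, 111, 297/2]
after L4 α=1/5: [647/10, 609/5, 716/5]
after L5 α=1/2: [1947/20, 877/5, 771/10]
after L6 α=4/7: [26241/140, 4071/35, 2753/70]
= [187, 116, 39]

query (1,1) [L1,L2,L3,L4,L5,L6] — begin 0,0,0
after L1 α=1: [72, 27, 151]
after L2 α=3/4: [291/4, 18, 401/2]
after L3 α=3/7: [1011/7, 594/7, 1192/7]
after L4 α=2/5: [3257/35, 2384/35, 5172/35]
after L5 α=5/8: [15721/280, 16701/140, 41941/280]
after L6 α=1/5: [17891/350, 24016/175, 57691/350]
rounded: [51, 137, 165]

at x=1,y=0 over L1,L2,L3,L4,L5,L6:
L1 α=1: [144, 38, 141]
L2 α=1/3: [180, 82, 174]
L3 α=2/5: [946/5, 282/5, 654/5]
L4 α=2/5: [3158/25, 2476/25, 4432/25]
L5 α=3/7: [22082/175, 26254/175, 29278/175]
L6 α=2/5: [127496/875, 150862/875, 108834/875]
rounded: [146, 172, 124]

query (1,1) [L1,L2,L3,L4,L7] — begin 0,0,0
+L1 (α=1) → [72, 27, 151]
+L2 (α=3/4) → [291/4, 18, 401/2]
+L3 (α=3/7) → [1011/7, 594/7, 1192/7]
+L4 (α=2/5) → [3257/35, 2384/35, 5172/35]
+L7 (α=1/2) → [4061/35, 6619/70, 12767/70]
→ [116, 95, 182]


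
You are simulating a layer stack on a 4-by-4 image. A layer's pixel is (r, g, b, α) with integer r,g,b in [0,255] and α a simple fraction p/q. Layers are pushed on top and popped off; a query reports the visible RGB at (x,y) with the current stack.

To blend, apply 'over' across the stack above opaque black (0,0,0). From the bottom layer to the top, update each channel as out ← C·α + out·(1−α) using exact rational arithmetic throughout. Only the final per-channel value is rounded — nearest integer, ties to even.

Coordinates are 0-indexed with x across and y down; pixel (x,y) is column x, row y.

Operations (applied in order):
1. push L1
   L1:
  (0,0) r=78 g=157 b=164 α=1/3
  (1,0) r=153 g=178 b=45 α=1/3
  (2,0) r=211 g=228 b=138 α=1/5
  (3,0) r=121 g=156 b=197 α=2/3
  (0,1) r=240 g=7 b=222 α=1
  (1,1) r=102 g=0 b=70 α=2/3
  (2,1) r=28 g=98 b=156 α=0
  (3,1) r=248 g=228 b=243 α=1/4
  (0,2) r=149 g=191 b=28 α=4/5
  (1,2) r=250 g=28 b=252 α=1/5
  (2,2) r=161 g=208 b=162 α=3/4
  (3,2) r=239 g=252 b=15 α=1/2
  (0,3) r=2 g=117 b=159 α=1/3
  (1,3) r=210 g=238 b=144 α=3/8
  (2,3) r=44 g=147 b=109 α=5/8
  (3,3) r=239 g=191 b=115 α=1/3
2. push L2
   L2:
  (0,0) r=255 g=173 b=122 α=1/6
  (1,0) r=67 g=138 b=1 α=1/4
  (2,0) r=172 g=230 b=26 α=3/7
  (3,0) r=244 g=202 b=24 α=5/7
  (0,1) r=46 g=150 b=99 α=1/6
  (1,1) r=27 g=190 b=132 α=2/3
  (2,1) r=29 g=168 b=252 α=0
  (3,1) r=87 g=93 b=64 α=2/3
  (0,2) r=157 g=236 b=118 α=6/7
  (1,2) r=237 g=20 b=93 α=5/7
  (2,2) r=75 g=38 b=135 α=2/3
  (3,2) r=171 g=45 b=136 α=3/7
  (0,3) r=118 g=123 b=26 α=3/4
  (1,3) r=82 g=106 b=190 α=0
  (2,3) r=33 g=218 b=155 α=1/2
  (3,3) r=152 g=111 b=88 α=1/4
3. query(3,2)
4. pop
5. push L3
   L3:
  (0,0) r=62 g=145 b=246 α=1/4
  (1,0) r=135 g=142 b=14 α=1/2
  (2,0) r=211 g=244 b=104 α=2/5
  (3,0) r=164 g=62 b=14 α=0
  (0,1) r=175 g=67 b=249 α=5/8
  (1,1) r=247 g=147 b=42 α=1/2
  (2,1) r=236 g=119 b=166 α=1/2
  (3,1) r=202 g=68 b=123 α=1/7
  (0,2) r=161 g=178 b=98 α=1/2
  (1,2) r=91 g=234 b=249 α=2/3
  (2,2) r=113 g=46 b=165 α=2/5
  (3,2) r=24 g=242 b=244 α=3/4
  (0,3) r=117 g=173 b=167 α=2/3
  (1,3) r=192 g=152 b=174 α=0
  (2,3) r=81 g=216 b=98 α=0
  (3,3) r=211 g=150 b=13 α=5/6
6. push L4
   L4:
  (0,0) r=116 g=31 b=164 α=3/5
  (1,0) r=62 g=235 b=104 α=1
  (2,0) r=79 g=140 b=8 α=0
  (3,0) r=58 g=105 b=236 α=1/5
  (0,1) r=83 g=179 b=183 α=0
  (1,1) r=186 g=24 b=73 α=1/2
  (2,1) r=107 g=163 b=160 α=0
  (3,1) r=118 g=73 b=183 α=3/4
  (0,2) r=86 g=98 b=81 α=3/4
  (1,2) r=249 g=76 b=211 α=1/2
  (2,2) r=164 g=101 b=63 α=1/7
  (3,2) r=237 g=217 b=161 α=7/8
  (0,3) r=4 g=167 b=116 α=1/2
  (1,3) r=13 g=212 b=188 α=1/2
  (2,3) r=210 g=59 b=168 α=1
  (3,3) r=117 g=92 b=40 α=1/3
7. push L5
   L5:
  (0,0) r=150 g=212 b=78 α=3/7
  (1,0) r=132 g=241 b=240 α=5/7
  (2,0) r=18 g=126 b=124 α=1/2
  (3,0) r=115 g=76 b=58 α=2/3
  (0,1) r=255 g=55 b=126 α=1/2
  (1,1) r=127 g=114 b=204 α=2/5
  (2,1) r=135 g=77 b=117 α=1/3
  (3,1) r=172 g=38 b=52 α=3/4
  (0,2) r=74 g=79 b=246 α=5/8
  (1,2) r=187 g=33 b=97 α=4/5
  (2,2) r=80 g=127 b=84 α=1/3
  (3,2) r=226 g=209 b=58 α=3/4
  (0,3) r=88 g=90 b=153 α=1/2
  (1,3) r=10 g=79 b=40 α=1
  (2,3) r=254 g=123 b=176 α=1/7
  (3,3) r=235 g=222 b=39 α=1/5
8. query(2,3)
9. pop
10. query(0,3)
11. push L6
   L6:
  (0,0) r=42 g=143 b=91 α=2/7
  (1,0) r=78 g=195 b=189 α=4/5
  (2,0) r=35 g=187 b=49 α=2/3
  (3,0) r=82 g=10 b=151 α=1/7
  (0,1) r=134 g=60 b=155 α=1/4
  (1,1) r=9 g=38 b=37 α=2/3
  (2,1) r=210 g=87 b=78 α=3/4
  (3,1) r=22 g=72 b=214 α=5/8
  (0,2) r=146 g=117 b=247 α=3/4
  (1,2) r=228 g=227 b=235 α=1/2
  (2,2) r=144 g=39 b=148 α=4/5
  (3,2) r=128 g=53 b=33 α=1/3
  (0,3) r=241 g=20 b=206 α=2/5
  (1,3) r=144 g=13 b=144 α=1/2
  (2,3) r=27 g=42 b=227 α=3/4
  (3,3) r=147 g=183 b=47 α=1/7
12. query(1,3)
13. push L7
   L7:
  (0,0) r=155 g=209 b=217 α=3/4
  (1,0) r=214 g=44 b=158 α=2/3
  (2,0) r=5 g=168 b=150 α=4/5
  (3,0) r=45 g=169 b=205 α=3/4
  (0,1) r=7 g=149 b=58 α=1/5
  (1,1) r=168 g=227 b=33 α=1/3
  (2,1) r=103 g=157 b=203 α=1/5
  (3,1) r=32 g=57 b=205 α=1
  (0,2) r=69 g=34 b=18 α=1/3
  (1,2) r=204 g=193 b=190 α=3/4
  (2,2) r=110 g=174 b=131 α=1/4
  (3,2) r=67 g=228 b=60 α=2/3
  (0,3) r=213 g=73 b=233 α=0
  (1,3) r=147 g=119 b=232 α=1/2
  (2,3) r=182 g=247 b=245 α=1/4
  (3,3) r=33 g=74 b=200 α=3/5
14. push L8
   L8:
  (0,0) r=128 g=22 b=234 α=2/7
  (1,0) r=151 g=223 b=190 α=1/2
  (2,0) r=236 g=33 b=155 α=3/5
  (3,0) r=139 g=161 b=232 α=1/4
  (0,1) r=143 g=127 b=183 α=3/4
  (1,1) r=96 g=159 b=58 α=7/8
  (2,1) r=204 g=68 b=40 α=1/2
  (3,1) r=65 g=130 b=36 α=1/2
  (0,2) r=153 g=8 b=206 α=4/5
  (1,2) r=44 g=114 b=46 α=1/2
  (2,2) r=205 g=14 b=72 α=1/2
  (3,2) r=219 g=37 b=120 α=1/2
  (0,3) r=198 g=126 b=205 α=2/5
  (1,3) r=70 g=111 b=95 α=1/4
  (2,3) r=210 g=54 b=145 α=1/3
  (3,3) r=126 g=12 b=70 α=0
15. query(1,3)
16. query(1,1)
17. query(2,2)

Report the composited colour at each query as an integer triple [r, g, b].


at x=3,y=2 over L1,L2:
+L1 (α=1/2) → [239/2, 126, 15/2]
+L2 (α=3/7) → [991/7, 639/7, 438/7]
rounded: [142, 91, 63]

(2,3) stack=L1,L3,L4,L5; from [0,0,0]:
+L1 (α=5/8) → [55/2, 735/8, 545/8]
+L3 (α=0) → [55/2, 735/8, 545/8]
+L4 (α=1) → [210, 59, 168]
+L5 (α=1/7) → [1514/7, 477/7, 1184/7]
= [216, 68, 169]

query (0,3) [L1,L3,L4] — begin 0,0,0
+L1 (α=1/3) → [2/3, 39, 53]
+L3 (α=2/3) → [704/9, 385/3, 129]
+L4 (α=1/2) → [370/9, 443/3, 245/2]
= [41, 148, 122]

(1,3) stack=L1,L3,L4,L6; from [0,0,0]:
L1 α=3/8: [315/4, 357/4, 54]
L3 α=0: [315/4, 357/4, 54]
L4 α=1/2: [367/8, 1205/8, 121]
L6 α=1/2: [1519/16, 1309/16, 265/2]
= [95, 82, 132]

query (1,3) [L1,L3,L4,L6,L7,L8] — begin 0,0,0
after L1 α=3/8: [315/4, 357/4, 54]
after L3 α=0: [315/4, 357/4, 54]
after L4 α=1/2: [367/8, 1205/8, 121]
after L6 α=1/2: [1519/16, 1309/16, 265/2]
after L7 α=1/2: [3871/32, 3213/32, 729/4]
after L8 α=1/4: [13853/128, 13191/128, 2567/16]
= [108, 103, 160]

at x=1,y=1 over L1,L3,L4,L6,L7,L8:
after L1 α=2/3: [68, 0, 140/3]
after L3 α=1/2: [315/2, 147/2, 133/3]
after L4 α=1/2: [687/4, 195/4, 176/3]
after L6 α=2/3: [253/4, 499/12, 398/9]
after L7 α=1/3: [589/6, 1861/18, 1093/27]
after L8 α=7/8: [4621/48, 21895/144, 12055/216]
= [96, 152, 56]

query (2,2) [L1,L3,L4,L6,L7,L8] — begin 0,0,0
L1 α=3/4: [483/4, 156, 243/2]
L3 α=2/5: [2353/20, 112, 1389/10]
L4 α=1/7: [8699/70, 773/7, 4482/35]
L6 α=4/5: [49019/350, 373/7, 25202/175]
L7 α=1/4: [185557/1400, 2337/28, 98531/700]
L8 α=1/2: [472557/2800, 2729/56, 148931/1400]
rounded: [169, 49, 106]


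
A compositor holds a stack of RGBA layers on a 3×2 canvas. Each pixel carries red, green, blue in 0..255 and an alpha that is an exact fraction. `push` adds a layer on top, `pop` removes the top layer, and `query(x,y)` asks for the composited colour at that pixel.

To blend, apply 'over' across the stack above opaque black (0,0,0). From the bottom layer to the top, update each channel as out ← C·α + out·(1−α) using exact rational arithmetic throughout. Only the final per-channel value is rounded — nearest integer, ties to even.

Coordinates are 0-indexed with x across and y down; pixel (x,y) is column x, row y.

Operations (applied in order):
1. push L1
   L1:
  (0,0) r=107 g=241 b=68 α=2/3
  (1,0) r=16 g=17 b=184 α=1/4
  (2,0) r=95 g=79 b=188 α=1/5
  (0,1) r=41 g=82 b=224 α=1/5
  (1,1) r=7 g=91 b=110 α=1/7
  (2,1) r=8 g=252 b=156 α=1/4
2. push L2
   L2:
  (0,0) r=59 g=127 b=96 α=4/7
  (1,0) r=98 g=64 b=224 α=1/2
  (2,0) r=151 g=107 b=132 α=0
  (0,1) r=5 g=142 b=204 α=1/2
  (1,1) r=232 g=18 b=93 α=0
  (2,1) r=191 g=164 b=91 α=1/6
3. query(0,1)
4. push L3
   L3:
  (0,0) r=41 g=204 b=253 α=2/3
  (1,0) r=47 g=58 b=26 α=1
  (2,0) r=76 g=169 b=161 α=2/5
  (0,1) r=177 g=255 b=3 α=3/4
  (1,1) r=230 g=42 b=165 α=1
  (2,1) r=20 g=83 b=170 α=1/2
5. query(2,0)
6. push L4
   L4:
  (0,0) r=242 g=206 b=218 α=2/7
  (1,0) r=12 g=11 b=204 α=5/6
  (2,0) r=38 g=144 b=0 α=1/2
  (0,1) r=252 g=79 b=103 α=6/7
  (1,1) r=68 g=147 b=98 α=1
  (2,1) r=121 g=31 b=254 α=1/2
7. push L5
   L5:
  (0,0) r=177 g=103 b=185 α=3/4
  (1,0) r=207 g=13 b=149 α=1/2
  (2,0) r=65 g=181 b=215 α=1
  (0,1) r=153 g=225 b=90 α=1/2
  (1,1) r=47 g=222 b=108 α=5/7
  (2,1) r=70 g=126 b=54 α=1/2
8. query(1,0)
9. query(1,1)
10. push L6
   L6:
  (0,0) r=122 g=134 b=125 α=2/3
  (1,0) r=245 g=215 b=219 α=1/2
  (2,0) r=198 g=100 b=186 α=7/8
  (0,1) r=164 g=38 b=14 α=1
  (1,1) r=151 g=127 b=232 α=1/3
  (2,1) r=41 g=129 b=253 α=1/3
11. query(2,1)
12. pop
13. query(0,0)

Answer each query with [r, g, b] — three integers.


(0,1) stack=L1,L2; from [0,0,0]:
+L1 (α=1/5) → [41/5, 82/5, 224/5]
+L2 (α=1/2) → [33/5, 396/5, 622/5]
rounded: [7, 79, 124]

(2,0) stack=L1,L2,L3; from [0,0,0]:
L1 α=1/5: [19, 79/5, 188/5]
L2 α=0: [19, 79/5, 188/5]
L3 α=2/5: [209/5, 1927/25, 2174/25]
rounded: [42, 77, 87]

(1,0) stack=L1,L2,L3,L4,L5; from [0,0,0]:
after L1 α=1/4: [4, 17/4, 46]
after L2 α=1/2: [51, 273/8, 135]
after L3 α=1: [47, 58, 26]
after L4 α=5/6: [107/6, 113/6, 523/3]
after L5 α=1/2: [1349/12, 191/12, 485/3]
→ [112, 16, 162]

at x=1,y=1 over L1,L2,L3,L4,L5:
+L1 (α=1/7) → [1, 13, 110/7]
+L2 (α=0) → [1, 13, 110/7]
+L3 (α=1) → [230, 42, 165]
+L4 (α=1) → [68, 147, 98]
+L5 (α=5/7) → [53, 1404/7, 736/7]
→ [53, 201, 105]

query (2,1) [L1,L2,L3,L4,L5,L6] — begin 0,0,0
after L1 α=1/4: [2, 63, 39]
after L2 α=1/6: [67/2, 479/6, 143/3]
after L3 α=1/2: [107/4, 977/12, 653/6]
after L4 α=1/2: [591/8, 1349/24, 2177/12]
after L5 α=1/2: [1151/16, 4373/48, 2825/24]
after L6 α=1/3: [493/8, 7469/72, 5861/36]
rounded: [62, 104, 163]

query (0,0) [L1,L2,L3,L4,L5] — begin 0,0,0
after L1 α=2/3: [214/3, 482/3, 136/3]
after L2 α=4/7: [450/7, 990/7, 520/7]
after L3 α=2/3: [1024/21, 1282/7, 1354/7]
after L4 α=2/7: [15284/147, 9294/49, 9822/49]
after L5 α=3/4: [93341/588, 24435/196, 37017/196]
→ [159, 125, 189]


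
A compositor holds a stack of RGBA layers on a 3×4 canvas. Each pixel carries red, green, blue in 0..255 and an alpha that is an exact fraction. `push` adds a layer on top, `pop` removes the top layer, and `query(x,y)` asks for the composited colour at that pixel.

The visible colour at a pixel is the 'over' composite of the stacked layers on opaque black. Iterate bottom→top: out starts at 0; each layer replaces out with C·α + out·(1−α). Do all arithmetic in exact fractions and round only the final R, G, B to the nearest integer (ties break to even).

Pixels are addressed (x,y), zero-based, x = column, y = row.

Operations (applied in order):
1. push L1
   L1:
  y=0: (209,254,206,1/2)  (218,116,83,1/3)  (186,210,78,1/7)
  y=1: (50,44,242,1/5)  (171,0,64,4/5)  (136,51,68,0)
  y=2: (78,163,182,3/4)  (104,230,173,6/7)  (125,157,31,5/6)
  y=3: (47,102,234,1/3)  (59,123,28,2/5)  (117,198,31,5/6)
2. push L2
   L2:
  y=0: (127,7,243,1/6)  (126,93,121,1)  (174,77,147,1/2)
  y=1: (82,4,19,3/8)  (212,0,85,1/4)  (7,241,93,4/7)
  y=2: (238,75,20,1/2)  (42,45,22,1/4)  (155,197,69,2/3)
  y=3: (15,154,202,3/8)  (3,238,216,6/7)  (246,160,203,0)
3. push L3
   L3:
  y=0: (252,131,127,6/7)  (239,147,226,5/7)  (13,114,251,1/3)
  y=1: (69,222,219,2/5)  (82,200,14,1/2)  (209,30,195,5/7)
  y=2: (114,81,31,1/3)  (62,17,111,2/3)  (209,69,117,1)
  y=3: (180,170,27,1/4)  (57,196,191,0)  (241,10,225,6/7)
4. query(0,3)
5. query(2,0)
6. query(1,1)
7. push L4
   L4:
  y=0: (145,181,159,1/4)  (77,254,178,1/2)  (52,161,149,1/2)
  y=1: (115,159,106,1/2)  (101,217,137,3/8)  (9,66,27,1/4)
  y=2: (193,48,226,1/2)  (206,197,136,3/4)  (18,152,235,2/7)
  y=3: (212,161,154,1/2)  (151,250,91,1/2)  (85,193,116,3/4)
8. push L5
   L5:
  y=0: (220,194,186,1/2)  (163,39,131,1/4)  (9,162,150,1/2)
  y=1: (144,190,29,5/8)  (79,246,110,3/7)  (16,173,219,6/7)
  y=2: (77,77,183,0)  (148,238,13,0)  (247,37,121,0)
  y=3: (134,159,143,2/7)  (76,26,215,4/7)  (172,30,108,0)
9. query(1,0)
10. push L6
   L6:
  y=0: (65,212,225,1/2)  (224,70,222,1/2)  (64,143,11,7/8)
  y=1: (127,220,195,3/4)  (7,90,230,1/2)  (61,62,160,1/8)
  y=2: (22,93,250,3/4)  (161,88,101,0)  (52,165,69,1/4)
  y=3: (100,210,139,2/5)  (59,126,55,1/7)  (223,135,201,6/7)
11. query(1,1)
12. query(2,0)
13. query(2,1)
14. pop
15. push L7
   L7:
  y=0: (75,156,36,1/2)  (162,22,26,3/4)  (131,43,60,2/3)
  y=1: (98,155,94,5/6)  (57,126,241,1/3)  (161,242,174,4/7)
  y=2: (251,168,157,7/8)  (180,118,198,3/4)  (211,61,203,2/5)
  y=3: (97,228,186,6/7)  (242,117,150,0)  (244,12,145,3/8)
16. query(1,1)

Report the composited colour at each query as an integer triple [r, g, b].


query (0,3) [L1,L2,L3] — begin 0,0,0
L1 α=1/3: [47/3, 34, 78]
L2 α=3/8: [185/12, 79, 249/2]
L3 α=1/4: [905/16, 407/4, 801/8]
rounded: [57, 102, 100]

at x=2,y=0 over L1,L2,L3:
+L1 (α=1/7) → [186/7, 30, 78/7]
+L2 (α=1/2) → [702/7, 107/2, 1107/14]
+L3 (α=1/3) → [1495/21, 221/3, 2864/21]
→ [71, 74, 136]

query (1,1) [L1,L2,L3] — begin 0,0,0
+L1 (α=4/5) → [684/5, 0, 256/5]
+L2 (α=1/4) → [778/5, 0, 1193/20]
+L3 (α=1/2) → [594/5, 100, 1473/40]
→ [119, 100, 37]

query (1,0) [L1,L2,L3,L4,L5] — begin 0,0,0
after L1 α=1/3: [218/3, 116/3, 83/3]
after L2 α=1: [126, 93, 121]
after L3 α=5/7: [1447/7, 921/7, 196]
after L4 α=1/2: [993/7, 2699/14, 187]
after L5 α=1/4: [1030/7, 8643/56, 173]
→ [147, 154, 173]

query (1,1) [L1,L2,L3,L4,L5,L6] — begin 0,0,0
L1 α=4/5: [684/5, 0, 256/5]
L2 α=1/4: [778/5, 0, 1193/20]
L3 α=1/2: [594/5, 100, 1473/40]
L4 α=3/8: [897/8, 1151/8, 4761/64]
L5 α=3/7: [1371/14, 2627/14, 10041/112]
L6 α=1/2: [1469/28, 3887/28, 35801/224]
= [52, 139, 160]

query (2,0) [L1,L2,L3,L4,L5,L6] — begin 0,0,0
L1 α=1/7: [186/7, 30, 78/7]
L2 α=1/2: [702/7, 107/2, 1107/14]
L3 α=1/3: [1495/21, 221/3, 2864/21]
L4 α=1/2: [2587/42, 352/3, 5993/42]
L5 α=1/2: [2965/84, 419/3, 12293/84]
L6 α=7/8: [40597/672, 1711/12, 18761/672]
rounded: [60, 143, 28]

at x=2,y=1 over L1,L2,L3,L4,L5,L6:
after L1 α=0: [0, 0, 0]
after L2 α=4/7: [4, 964/7, 372/7]
after L3 α=5/7: [1053/7, 2978/49, 7569/49]
after L4 α=1/4: [1611/14, 3042/49, 12015/98]
after L5 α=6/7: [2955/98, 53904/343, 140787/686]
after L6 α=1/8: [3809/112, 28471/196, 156467/784]
→ [34, 145, 200]

query (1,1) [L1,L2,L3,L4,L5,L7] — begin 0,0,0
L1 α=4/5: [684/5, 0, 256/5]
L2 α=1/4: [778/5, 0, 1193/20]
L3 α=1/2: [594/5, 100, 1473/40]
L4 α=3/8: [897/8, 1151/8, 4761/64]
L5 α=3/7: [1371/14, 2627/14, 10041/112]
L7 α=1/3: [590/7, 3509/21, 23537/168]
rounded: [84, 167, 140]


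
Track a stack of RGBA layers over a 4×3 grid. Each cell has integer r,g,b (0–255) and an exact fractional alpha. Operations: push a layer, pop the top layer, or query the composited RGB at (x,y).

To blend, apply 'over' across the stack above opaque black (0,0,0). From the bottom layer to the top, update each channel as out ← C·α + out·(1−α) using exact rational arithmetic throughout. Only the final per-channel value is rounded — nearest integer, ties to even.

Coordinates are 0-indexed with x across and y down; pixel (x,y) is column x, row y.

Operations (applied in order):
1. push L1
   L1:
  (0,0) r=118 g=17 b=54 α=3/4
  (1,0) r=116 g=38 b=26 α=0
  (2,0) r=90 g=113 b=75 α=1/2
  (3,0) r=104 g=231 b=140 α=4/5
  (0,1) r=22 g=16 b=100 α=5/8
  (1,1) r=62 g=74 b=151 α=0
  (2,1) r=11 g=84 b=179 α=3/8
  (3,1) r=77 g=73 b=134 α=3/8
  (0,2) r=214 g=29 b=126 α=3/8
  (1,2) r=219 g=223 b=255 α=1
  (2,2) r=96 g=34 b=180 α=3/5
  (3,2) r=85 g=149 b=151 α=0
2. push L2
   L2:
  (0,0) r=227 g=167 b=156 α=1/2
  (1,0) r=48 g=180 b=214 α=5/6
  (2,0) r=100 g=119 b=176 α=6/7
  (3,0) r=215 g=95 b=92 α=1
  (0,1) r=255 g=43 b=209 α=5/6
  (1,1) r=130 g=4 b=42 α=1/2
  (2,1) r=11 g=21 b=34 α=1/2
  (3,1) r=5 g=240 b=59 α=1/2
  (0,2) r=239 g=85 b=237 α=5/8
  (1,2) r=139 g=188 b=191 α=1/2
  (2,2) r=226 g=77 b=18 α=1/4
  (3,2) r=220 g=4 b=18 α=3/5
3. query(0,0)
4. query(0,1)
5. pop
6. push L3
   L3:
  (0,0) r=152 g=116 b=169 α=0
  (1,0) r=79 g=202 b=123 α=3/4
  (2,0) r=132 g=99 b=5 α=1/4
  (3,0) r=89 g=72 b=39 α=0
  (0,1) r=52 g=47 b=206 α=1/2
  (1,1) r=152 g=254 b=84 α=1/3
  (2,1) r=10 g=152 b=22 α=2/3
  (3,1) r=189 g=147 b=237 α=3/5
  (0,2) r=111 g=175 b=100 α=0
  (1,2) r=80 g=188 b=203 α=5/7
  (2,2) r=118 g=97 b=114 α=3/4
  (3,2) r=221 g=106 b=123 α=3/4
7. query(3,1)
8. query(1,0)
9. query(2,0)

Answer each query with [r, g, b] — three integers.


(0,0) stack=L1,L2; from [0,0,0]:
L1 α=3/4: [177/2, 51/4, 81/2]
L2 α=1/2: [631/4, 719/8, 393/4]
= [158, 90, 98]

query (0,1) [L1,L2] — begin 0,0,0
after L1 α=5/8: [55/4, 10, 125/2]
after L2 α=5/6: [5155/24, 75/2, 2215/12]
rounded: [215, 38, 185]

(3,1) stack=L1,L3; from [0,0,0]:
after L1 α=3/8: [231/8, 219/8, 201/4]
after L3 α=3/5: [2499/20, 1983/20, 1623/10]
rounded: [125, 99, 162]

at x=1,y=0 over L1,L3:
L1 α=0: [0, 0, 0]
L3 α=3/4: [237/4, 303/2, 369/4]
→ [59, 152, 92]

(2,0) stack=L1,L3; from [0,0,0]:
L1 α=1/2: [45, 113/2, 75/2]
L3 α=1/4: [267/4, 537/8, 235/8]
rounded: [67, 67, 29]


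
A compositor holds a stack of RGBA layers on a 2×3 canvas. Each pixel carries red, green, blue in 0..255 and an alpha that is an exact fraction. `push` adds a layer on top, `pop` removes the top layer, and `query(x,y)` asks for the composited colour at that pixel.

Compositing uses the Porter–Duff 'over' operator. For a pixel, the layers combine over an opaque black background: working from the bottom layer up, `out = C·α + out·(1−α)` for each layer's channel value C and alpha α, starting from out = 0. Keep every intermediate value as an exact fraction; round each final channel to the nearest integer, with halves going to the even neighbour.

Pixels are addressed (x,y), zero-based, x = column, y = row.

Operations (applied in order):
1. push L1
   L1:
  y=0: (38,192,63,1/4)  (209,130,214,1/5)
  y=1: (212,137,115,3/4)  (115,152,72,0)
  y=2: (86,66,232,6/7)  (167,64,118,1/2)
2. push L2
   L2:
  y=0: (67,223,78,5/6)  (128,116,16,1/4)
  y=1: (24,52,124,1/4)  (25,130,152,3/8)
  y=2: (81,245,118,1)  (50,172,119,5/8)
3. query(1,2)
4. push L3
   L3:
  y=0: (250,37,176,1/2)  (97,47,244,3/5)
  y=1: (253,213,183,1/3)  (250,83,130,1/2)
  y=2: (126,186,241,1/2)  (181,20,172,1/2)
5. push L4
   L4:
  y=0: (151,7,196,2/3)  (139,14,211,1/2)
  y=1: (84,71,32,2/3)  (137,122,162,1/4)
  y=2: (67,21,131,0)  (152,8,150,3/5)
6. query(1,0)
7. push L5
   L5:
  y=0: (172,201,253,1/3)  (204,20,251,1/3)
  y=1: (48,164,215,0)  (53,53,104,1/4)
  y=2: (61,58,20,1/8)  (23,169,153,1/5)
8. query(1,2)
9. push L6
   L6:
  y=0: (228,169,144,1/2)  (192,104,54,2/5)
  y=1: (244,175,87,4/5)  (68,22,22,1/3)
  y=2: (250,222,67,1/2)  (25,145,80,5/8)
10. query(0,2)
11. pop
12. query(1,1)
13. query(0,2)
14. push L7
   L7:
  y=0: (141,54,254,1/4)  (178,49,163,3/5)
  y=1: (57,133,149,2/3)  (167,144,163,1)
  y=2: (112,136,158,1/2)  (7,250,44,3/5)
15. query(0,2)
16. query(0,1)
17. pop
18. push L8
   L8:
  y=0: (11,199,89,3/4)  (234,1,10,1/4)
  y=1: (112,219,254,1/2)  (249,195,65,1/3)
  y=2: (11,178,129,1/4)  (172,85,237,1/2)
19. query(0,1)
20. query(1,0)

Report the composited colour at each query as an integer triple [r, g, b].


at x=1,y=2 over L1,L2:
after L1 α=1/2: [167/2, 32, 59]
after L2 α=5/8: [1001/16, 239/2, 193/2]
rounded: [63, 120, 96]

at x=1,y=0 over L1,L2,L3,L4:
L1 α=1/5: [209/5, 26, 214/5]
L2 α=1/4: [1267/20, 97/2, 361/10]
L3 α=3/5: [4177/50, 238/5, 4021/25]
L4 α=1/2: [11127/100, 154/5, 4648/25]
→ [111, 31, 186]

(1,2) stack=L1,L2,L3,L4,L5; from [0,0,0]:
L1 α=1/2: [167/2, 32, 59]
L2 α=5/8: [1001/16, 239/2, 193/2]
L3 α=1/2: [3897/32, 279/4, 537/4]
L4 α=3/5: [11193/80, 327/10, 1437/10]
L5 α=1/5: [11653/100, 1499/25, 3639/25]
rounded: [117, 60, 146]

query (0,2) [L1,L2,L3,L4,L5,L6] — begin 0,0,0
+L1 (α=6/7) → [516/7, 396/7, 1392/7]
+L2 (α=1) → [81, 245, 118]
+L3 (α=1/2) → [207/2, 431/2, 359/2]
+L4 (α=0) → [207/2, 431/2, 359/2]
+L5 (α=1/8) → [1571/16, 3133/16, 2553/16]
+L6 (α=1/2) → [5571/32, 6685/32, 3625/32]
rounded: [174, 209, 113]

query (1,1) [L1,L2,L3,L4,L5] — begin 0,0,0
+L1 (α=0) → [0, 0, 0]
+L2 (α=3/8) → [75/8, 195/4, 57]
+L3 (α=1/2) → [2075/16, 527/8, 187/2]
+L4 (α=1/4) → [8417/64, 2557/32, 885/8]
+L5 (α=1/4) → [28643/256, 9367/128, 3487/32]
= [112, 73, 109]

(0,2) stack=L1,L2,L3,L4,L5; from [0,0,0]:
+L1 (α=6/7) → [516/7, 396/7, 1392/7]
+L2 (α=1) → [81, 245, 118]
+L3 (α=1/2) → [207/2, 431/2, 359/2]
+L4 (α=0) → [207/2, 431/2, 359/2]
+L5 (α=1/8) → [1571/16, 3133/16, 2553/16]
= [98, 196, 160]

query (0,2) [L1,L2,L3,L4,L5,L7] — begin 0,0,0
L1 α=6/7: [516/7, 396/7, 1392/7]
L2 α=1: [81, 245, 118]
L3 α=1/2: [207/2, 431/2, 359/2]
L4 α=0: [207/2, 431/2, 359/2]
L5 α=1/8: [1571/16, 3133/16, 2553/16]
L7 α=1/2: [3363/32, 5309/32, 5081/32]
rounded: [105, 166, 159]

at x=0,y=1 over L1,L2,L3,L4,L5,L7:
L1 α=3/4: [159, 411/4, 345/4]
L2 α=1/4: [501/4, 1441/16, 1531/16]
L3 α=1/3: [1007/6, 3145/24, 2995/24]
L4 α=2/3: [2015/18, 6553/72, 4531/72]
L5 α=0: [2015/18, 6553/72, 4531/72]
L7 α=2/3: [4067/54, 25705/216, 25987/216]
rounded: [75, 119, 120]

(0,1) stack=L1,L2,L3,L4,L5,L8; from [0,0,0]:
L1 α=3/4: [159, 411/4, 345/4]
L2 α=1/4: [501/4, 1441/16, 1531/16]
L3 α=1/3: [1007/6, 3145/24, 2995/24]
L4 α=2/3: [2015/18, 6553/72, 4531/72]
L5 α=0: [2015/18, 6553/72, 4531/72]
L8 α=1/2: [4031/36, 22321/144, 22819/144]
= [112, 155, 158]

at x=1,y=0 over L1,L2,L3,L4,L5,L8:
after L1 α=1/5: [209/5, 26, 214/5]
after L2 α=1/4: [1267/20, 97/2, 361/10]
after L3 α=3/5: [4177/50, 238/5, 4021/25]
after L4 α=1/2: [11127/100, 154/5, 4648/25]
after L5 α=1/3: [7109/50, 136/5, 15571/75]
after L8 α=1/4: [33027/200, 413/20, 15821/100]
rounded: [165, 21, 158]
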